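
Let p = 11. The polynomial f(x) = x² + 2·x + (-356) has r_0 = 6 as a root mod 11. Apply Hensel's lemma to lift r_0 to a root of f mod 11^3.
r_2 = 754 (mod 1331)

Hensel: r_{i+1} = r_i − f(r_i)·(f′(r_i))^{-1} mod 11^{i+2}, f′(x) = 2x + 2. Iterate:
  r_0 = 6 (mod 11)
  r_1 = 28 (mod 121)
  r_2 = 754 (mod 1331)
Final: r = 754 satisfies f(r) ≡ 0 mod 11^3.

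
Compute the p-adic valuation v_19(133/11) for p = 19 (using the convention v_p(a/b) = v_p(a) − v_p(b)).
v_19(133/11) = 1

Factor powers of 19 from the numerator and denominator of the reduced fraction: 133 = 19^1 · 7 and 11 = 19^0 · 11. Apply v_p(a/b) = v_p(a) − v_p(b): v_19(133/11) = 1 − 0 = 1.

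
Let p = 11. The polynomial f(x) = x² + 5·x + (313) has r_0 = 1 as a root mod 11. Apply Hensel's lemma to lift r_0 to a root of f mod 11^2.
r_1 = 111 (mod 121)

Hensel: r_{i+1} = r_i − f(r_i)·(f′(r_i))^{-1} mod 11^{i+2}, f′(x) = 2x + 5. Iterate:
  r_0 = 1 (mod 11)
  r_1 = 111 (mod 121)
Final: r = 111 satisfies f(r) ≡ 0 mod 11^2.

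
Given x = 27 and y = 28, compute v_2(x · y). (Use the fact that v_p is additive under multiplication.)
v_2(756) = 2

v_p(x) = 0 (factor: 27 = 2^0 · 27); v_p(y) = 2 (factor: 28 = 2^2 · 7). Additivity: v_p(xy) = v_p(x) + v_p(y) = 0 + 2 = 2. (Direct check: xy = 756 = 2^2 · (189).)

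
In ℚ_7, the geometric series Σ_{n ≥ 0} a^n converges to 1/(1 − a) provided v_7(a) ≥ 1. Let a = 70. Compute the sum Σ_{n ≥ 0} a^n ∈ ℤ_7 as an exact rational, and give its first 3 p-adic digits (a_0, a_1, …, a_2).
Σ a^n = 1/(1 − a) = -1/69;  first 3 digits = (1, 3, 3)

v_7(a) = 1 ≥ 1, so the series converges in ℤ_7 to 1/(1 − a) = 1/(1 − 70) = -1/69. Expand this rational in ℤ_7: compute digits iteratively via d_i = x_i mod 7, x_{i+1} = (x_i − d_i)/7. The first 3 digits are (1, 3, 3).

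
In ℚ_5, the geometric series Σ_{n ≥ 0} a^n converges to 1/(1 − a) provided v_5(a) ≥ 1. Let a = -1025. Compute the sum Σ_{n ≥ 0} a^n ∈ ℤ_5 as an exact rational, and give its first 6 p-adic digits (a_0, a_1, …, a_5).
Σ a^n = 1/(1 − a) = 1/1026;  first 6 digits = (1, 0, 4, 1, 4, 0)

v_5(a) = 2 ≥ 1, so the series converges in ℤ_5 to 1/(1 − a) = 1/(1 − (-1025)) = 1/1026. Expand this rational in ℤ_5: compute digits iteratively via d_i = x_i mod 5, x_{i+1} = (x_i − d_i)/5. The first 6 digits are (1, 0, 4, 1, 4, 0).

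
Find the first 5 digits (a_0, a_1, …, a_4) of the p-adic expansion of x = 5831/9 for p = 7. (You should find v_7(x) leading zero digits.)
(a_0, …, a_4) = (0, 0, 0, 5, 5)

v_7(5831/9) = 3, so a_0 = ... = a_2 = 0. Factor out: x = 7^3 · u with u = 17/9 a unit in ℤ_7. Expand u iteratively via a_{v+i} = u_i mod 7, u_{i+1} = (u_i − a_{v+i})/7:
  u_0 = 17/9;  a_3 = 5;  u_1 = (u_0 − 5)/7 = -4/9
  u_1 = -4/9;  a_4 = 5;  u_2 = (u_1 − 5)/7 = -7/9
Digits: (0, 0, 0, 5, 5).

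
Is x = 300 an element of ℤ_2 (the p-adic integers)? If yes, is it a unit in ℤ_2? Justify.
x ∈ ℤ_2 but not a unit; v_2(x) = 2 > 0

ℤ_2 = {x ∈ ℚ_2 : v_2(x) ≥ 0} and ℤ_2^× = {x ∈ ℤ_2 : v_2(x) = 0}. Here v_2(300) = v_2(num) − v_2(den) = 2; compare against these criteria.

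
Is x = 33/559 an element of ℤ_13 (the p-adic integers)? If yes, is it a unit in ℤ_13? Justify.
x ∉ ℤ_13 (v_13(x) = -1 < 0)

ℤ_13 = {x ∈ ℚ_13 : v_13(x) ≥ 0} and ℤ_13^× = {x ∈ ℤ_13 : v_13(x) = 0}. Here v_13(33/559) = v_13(num) − v_13(den) = -1; compare against these criteria.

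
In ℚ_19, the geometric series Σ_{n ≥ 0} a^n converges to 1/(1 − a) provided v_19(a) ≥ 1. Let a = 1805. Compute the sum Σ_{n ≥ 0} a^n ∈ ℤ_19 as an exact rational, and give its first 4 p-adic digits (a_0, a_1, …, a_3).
Σ a^n = 1/(1 − a) = -1/1804;  first 4 digits = (1, 0, 5, 0)

v_19(a) = 2 ≥ 1, so the series converges in ℤ_19 to 1/(1 − a) = 1/(1 − 1805) = -1/1804. Expand this rational in ℤ_19: compute digits iteratively via d_i = x_i mod 19, x_{i+1} = (x_i − d_i)/19. The first 4 digits are (1, 0, 5, 0).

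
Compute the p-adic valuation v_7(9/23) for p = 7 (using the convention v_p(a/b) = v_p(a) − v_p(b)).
v_7(9/23) = 0

Factor powers of 7 from the numerator and denominator of the reduced fraction: 9 = 7^0 · 9 and 23 = 7^0 · 23. Apply v_p(a/b) = v_p(a) − v_p(b): v_7(9/23) = 0 − 0 = 0.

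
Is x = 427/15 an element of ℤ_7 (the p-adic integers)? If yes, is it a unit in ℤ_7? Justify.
x ∈ ℤ_7 but not a unit; v_7(x) = 1 > 0

ℤ_7 = {x ∈ ℚ_7 : v_7(x) ≥ 0} and ℤ_7^× = {x ∈ ℤ_7 : v_7(x) = 0}. Here v_7(427/15) = v_7(num) − v_7(den) = 1; compare against these criteria.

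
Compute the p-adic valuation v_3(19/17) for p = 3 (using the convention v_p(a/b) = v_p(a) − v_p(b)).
v_3(19/17) = 0

Factor powers of 3 from the numerator and denominator of the reduced fraction: 19 = 3^0 · 19 and 17 = 3^0 · 17. Apply v_p(a/b) = v_p(a) − v_p(b): v_3(19/17) = 0 − 0 = 0.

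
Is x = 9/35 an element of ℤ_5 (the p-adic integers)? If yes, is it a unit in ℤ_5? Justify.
x ∉ ℤ_5 (v_5(x) = -1 < 0)

ℤ_5 = {x ∈ ℚ_5 : v_5(x) ≥ 0} and ℤ_5^× = {x ∈ ℤ_5 : v_5(x) = 0}. Here v_5(9/35) = v_5(num) − v_5(den) = -1; compare against these criteria.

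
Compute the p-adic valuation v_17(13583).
v_17(13583) = 2

v_17(n) is the largest exponent k such that 17^k divides n. Factor out: 13583 = 17^2 · 47. (Sign doesn't affect v_p.) So v_17(13583) = 2.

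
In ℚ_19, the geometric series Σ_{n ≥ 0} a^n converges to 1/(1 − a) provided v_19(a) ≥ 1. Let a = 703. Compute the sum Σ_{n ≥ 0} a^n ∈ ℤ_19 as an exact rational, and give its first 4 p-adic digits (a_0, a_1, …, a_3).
Σ a^n = 1/(1 − a) = -1/702;  first 4 digits = (1, 18, 2, 14)

v_19(a) = 1 ≥ 1, so the series converges in ℤ_19 to 1/(1 − a) = 1/(1 − 703) = -1/702. Expand this rational in ℤ_19: compute digits iteratively via d_i = x_i mod 19, x_{i+1} = (x_i − d_i)/19. The first 4 digits are (1, 18, 2, 14).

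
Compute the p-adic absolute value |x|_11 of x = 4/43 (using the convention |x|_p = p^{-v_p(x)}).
|4/43|_11 = 1

Step 1 — compute v_11(x) by factoring powers of 11 out of the numerator and denominator: v_11(4/43) = 0. Step 2 — apply |x|_p = p^{-v_p(x)} = 11^{0} = 1.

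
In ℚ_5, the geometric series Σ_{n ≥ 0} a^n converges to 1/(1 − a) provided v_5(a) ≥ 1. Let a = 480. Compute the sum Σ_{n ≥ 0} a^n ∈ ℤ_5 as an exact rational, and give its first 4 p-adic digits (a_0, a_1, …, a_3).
Σ a^n = 1/(1 − a) = -1/479;  first 4 digits = (1, 1, 0, 3)

v_5(a) = 1 ≥ 1, so the series converges in ℤ_5 to 1/(1 − a) = 1/(1 − 480) = -1/479. Expand this rational in ℤ_5: compute digits iteratively via d_i = x_i mod 5, x_{i+1} = (x_i − d_i)/5. The first 4 digits are (1, 1, 0, 3).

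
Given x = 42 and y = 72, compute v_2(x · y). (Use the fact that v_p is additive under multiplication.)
v_2(3024) = 4

v_p(x) = 1 (factor: 42 = 2^1 · 21); v_p(y) = 3 (factor: 72 = 2^3 · 9). Additivity: v_p(xy) = v_p(x) + v_p(y) = 1 + 3 = 4. (Direct check: xy = 3024 = 2^4 · (189).)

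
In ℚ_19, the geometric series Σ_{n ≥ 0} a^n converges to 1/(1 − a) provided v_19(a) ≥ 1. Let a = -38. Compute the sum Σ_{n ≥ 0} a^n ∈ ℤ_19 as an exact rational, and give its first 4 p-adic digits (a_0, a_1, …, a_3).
Σ a^n = 1/(1 − a) = 1/39;  first 4 digits = (1, 17, 3, 11)

v_19(a) = 1 ≥ 1, so the series converges in ℤ_19 to 1/(1 − a) = 1/(1 − (-38)) = 1/39. Expand this rational in ℤ_19: compute digits iteratively via d_i = x_i mod 19, x_{i+1} = (x_i − d_i)/19. The first 4 digits are (1, 17, 3, 11).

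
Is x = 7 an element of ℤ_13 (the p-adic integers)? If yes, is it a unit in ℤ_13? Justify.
x ∈ ℤ_13^× (unit); v_13(x) = 0

ℤ_13 = {x ∈ ℚ_13 : v_13(x) ≥ 0} and ℤ_13^× = {x ∈ ℤ_13 : v_13(x) = 0}. Here v_13(7) = v_13(num) − v_13(den) = 0; compare against these criteria.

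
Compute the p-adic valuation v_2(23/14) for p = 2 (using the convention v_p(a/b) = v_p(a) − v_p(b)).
v_2(23/14) = -1

Factor powers of 2 from the numerator and denominator of the reduced fraction: 23 = 2^0 · 23 and 14 = 2^1 · 7. Apply v_p(a/b) = v_p(a) − v_p(b): v_2(23/14) = 0 − 1 = -1.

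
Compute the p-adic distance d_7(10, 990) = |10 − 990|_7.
d_7(10, 990) = 1/49

Step 1 — x − y = 10 − 990 = -980. Step 2 — v_7(-980) = 2 (factor: -980 = −(7^2 · 20); the sign does not affect v_p). Step 3 — |x − y|_7 = 7^{-2} = 1/49.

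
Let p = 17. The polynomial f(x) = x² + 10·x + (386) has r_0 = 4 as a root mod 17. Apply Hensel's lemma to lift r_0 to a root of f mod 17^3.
r_2 = 3319 (mod 4913)

Hensel: r_{i+1} = r_i − f(r_i)·(f′(r_i))^{-1} mod 17^{i+2}, f′(x) = 2x + 10. Iterate:
  r_0 = 4 (mod 17)
  r_1 = 140 (mod 289)
  r_2 = 3319 (mod 4913)
Final: r = 3319 satisfies f(r) ≡ 0 mod 17^3.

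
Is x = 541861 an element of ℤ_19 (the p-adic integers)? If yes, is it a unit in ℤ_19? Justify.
x ∈ ℤ_19 but not a unit; v_19(x) = 3 > 0

ℤ_19 = {x ∈ ℚ_19 : v_19(x) ≥ 0} and ℤ_19^× = {x ∈ ℤ_19 : v_19(x) = 0}. Here v_19(541861) = v_19(num) − v_19(den) = 3; compare against these criteria.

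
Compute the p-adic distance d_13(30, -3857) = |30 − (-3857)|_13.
d_13(30, -3857) = 1/169

Step 1 — x − y = 30 − (-3857) = 3887. Step 2 — v_13(3887) = 2 (factor: 3887 = (13^2 · 23); the sign does not affect v_p). Step 3 — |x − y|_13 = 13^{-2} = 1/169.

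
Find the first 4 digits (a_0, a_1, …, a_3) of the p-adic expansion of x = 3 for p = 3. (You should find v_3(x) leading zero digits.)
(a_0, …, a_3) = (0, 1, 0, 0)

v_3(3) = 1, so a_0 = ... = a_0 = 0. Factor out: x = 3^1 · u with u = 1 a unit in ℤ_3. Expand u iteratively via a_{v+i} = u_i mod 3, u_{i+1} = (u_i − a_{v+i})/3:
  u_0 = 1;  a_1 = 1;  u_1 = (u_0 − 1)/3 = 0
  u_1 = 0;  a_2 = 0;  u_2 = (u_1 − 0)/3 = 0
  u_2 = 0;  a_3 = 0;  u_3 = (u_2 − 0)/3 = 0
Digits: (0, 1, 0, 0).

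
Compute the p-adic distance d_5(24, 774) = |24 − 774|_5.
d_5(24, 774) = 1/125

Step 1 — x − y = 24 − 774 = -750. Step 2 — v_5(-750) = 3 (factor: -750 = −(5^3 · 6); the sign does not affect v_p). Step 3 — |x − y|_5 = 5^{-3} = 1/125.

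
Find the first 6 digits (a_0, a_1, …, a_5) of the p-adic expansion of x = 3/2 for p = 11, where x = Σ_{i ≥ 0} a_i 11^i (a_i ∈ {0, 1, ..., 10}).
(a_0, …, a_5) = (7, 5, 5, 5, 5, 5)

v_11(3/2) = 0 (numerator and denominator both coprime to 11), so x ∈ ℤ_11^×. Compute digits iteratively via a_i = x_i mod 11, x_{i+1} = (x_i − a_i)/11, with x_0 = x:
  x_0 = 3/2;  a_0 = 7;  x_1 = (x_0 − 7)/11 = -1/2
  x_1 = -1/2;  a_1 = 5;  x_2 = (x_1 − 5)/11 = -1/2
  x_2 = -1/2;  a_2 = 5;  x_3 = (x_2 − 5)/11 = -1/2
  x_3 = -1/2;  a_3 = 5;  x_4 = (x_3 − 5)/11 = -1/2
  x_4 = -1/2;  a_4 = 5;  x_5 = (x_4 − 5)/11 = -1/2
  x_5 = -1/2;  a_5 = 5;  x_6 = (x_5 − 5)/11 = -1/2
Digits: (7, 5, 5, 5, 5, 5).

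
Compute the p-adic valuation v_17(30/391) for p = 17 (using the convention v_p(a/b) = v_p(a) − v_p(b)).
v_17(30/391) = -1

Factor powers of 17 from the numerator and denominator of the reduced fraction: 30 = 17^0 · 30 and 391 = 17^1 · 23. Apply v_p(a/b) = v_p(a) − v_p(b): v_17(30/391) = 0 − 1 = -1.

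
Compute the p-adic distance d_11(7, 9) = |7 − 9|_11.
d_11(7, 9) = 1

Step 1 — x − y = 7 − 9 = -2. Step 2 — v_11(-2) = 0 (factor: -2 = −(11^0 · 2); the sign does not affect v_p). Step 3 — |x − y|_11 = 11^{0} = 1.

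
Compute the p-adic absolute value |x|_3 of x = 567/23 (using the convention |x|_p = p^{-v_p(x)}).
|567/23|_3 = 1/81

Step 1 — compute v_3(x) by factoring powers of 3 out of the numerator and denominator: v_3(567/23) = 4. Step 2 — apply |x|_p = p^{-v_p(x)} = 3^{-4} = 1/81.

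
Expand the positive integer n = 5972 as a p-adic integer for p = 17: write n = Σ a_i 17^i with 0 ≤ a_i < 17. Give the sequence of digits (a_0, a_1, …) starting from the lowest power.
(a_0, a_1, …) = (5, 11, 3, 1)

Repeated division by 17 gives the digits low-to-high: 5972 = 5 + 11·17^1 + 3·17^2 + 1·17^3. Digit sequence: (5, 11, 3, 1).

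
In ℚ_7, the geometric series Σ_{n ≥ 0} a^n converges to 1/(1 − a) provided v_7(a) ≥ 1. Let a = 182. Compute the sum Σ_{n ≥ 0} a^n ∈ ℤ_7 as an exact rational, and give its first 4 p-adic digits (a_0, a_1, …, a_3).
Σ a^n = 1/(1 − a) = -1/181;  first 4 digits = (1, 5, 0, 5)

v_7(a) = 1 ≥ 1, so the series converges in ℤ_7 to 1/(1 − a) = 1/(1 − 182) = -1/181. Expand this rational in ℤ_7: compute digits iteratively via d_i = x_i mod 7, x_{i+1} = (x_i − d_i)/7. The first 4 digits are (1, 5, 0, 5).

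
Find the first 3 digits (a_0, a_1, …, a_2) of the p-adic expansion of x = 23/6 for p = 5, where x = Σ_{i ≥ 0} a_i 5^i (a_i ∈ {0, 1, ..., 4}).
(a_0, …, a_2) = (3, 1, 4)

v_5(23/6) = 0 (numerator and denominator both coprime to 5), so x ∈ ℤ_5^×. Compute digits iteratively via a_i = x_i mod 5, x_{i+1} = (x_i − a_i)/5, with x_0 = x:
  x_0 = 23/6;  a_0 = 3;  x_1 = (x_0 − 3)/5 = 1/6
  x_1 = 1/6;  a_1 = 1;  x_2 = (x_1 − 1)/5 = -1/6
  x_2 = -1/6;  a_2 = 4;  x_3 = (x_2 − 4)/5 = -5/6
Digits: (3, 1, 4).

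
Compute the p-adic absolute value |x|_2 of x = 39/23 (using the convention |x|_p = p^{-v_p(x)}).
|39/23|_2 = 1

Step 1 — compute v_2(x) by factoring powers of 2 out of the numerator and denominator: v_2(39/23) = 0. Step 2 — apply |x|_p = p^{-v_p(x)} = 2^{0} = 1.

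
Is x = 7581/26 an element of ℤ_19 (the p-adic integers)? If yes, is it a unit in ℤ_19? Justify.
x ∈ ℤ_19 but not a unit; v_19(x) = 2 > 0

ℤ_19 = {x ∈ ℚ_19 : v_19(x) ≥ 0} and ℤ_19^× = {x ∈ ℤ_19 : v_19(x) = 0}. Here v_19(7581/26) = v_19(num) − v_19(den) = 2; compare against these criteria.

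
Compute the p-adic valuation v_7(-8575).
v_7(-8575) = 3

v_7(n) is the largest exponent k such that 7^k divides n. Factor out: -8575 = -7^3 · 25. (Sign doesn't affect v_p.) So v_7(-8575) = 3.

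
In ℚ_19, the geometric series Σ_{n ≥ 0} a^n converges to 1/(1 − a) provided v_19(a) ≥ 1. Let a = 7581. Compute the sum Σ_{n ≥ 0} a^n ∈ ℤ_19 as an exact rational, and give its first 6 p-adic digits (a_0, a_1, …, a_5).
Σ a^n = 1/(1 − a) = -1/7580;  first 6 digits = (1, 0, 2, 1, 4, 4)

v_19(a) = 2 ≥ 1, so the series converges in ℤ_19 to 1/(1 − a) = 1/(1 − 7581) = -1/7580. Expand this rational in ℤ_19: compute digits iteratively via d_i = x_i mod 19, x_{i+1} = (x_i − d_i)/19. The first 6 digits are (1, 0, 2, 1, 4, 4).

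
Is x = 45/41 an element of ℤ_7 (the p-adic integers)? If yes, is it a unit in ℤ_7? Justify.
x ∈ ℤ_7^× (unit); v_7(x) = 0

ℤ_7 = {x ∈ ℚ_7 : v_7(x) ≥ 0} and ℤ_7^× = {x ∈ ℤ_7 : v_7(x) = 0}. Here v_7(45/41) = v_7(num) − v_7(den) = 0; compare against these criteria.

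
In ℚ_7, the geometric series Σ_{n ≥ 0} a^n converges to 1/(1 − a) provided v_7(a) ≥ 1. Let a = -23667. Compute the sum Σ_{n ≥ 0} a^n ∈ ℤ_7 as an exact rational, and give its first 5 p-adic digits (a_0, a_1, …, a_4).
Σ a^n = 1/(1 − a) = 1/23668;  first 5 digits = (1, 0, 0, 1, 4)

v_7(a) = 3 ≥ 1, so the series converges in ℤ_7 to 1/(1 − a) = 1/(1 − (-23667)) = 1/23668. Expand this rational in ℤ_7: compute digits iteratively via d_i = x_i mod 7, x_{i+1} = (x_i − d_i)/7. The first 5 digits are (1, 0, 0, 1, 4).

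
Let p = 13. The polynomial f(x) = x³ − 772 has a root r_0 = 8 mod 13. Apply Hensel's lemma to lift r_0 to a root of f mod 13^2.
r_1 = 34 (mod 169)

Hensel: r_{i+1} = r_i − f(r_i)/f′(r_i) mod 13^{i+2}, where f′(x) = 3x². Iterate:
  r_0 = 8 (mod 13)
  r_1 = 34 (mod 169)
Final: r = 34 with f(r) ≡ 0 mod 13^2.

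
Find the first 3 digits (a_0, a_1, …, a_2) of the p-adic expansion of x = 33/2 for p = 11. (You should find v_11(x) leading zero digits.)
(a_0, …, a_2) = (0, 7, 5)

v_11(33/2) = 1, so a_0 = ... = a_0 = 0. Factor out: x = 11^1 · u with u = 3/2 a unit in ℤ_11. Expand u iteratively via a_{v+i} = u_i mod 11, u_{i+1} = (u_i − a_{v+i})/11:
  u_0 = 3/2;  a_1 = 7;  u_1 = (u_0 − 7)/11 = -1/2
  u_1 = -1/2;  a_2 = 5;  u_2 = (u_1 − 5)/11 = -1/2
Digits: (0, 7, 5).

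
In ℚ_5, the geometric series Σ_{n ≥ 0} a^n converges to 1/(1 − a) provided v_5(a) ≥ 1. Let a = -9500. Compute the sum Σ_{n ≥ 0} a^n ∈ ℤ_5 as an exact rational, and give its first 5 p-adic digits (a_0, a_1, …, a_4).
Σ a^n = 1/(1 − a) = 1/9501;  first 5 digits = (1, 0, 0, 4, 4)

v_5(a) = 3 ≥ 1, so the series converges in ℤ_5 to 1/(1 − a) = 1/(1 − (-9500)) = 1/9501. Expand this rational in ℤ_5: compute digits iteratively via d_i = x_i mod 5, x_{i+1} = (x_i − d_i)/5. The first 5 digits are (1, 0, 0, 4, 4).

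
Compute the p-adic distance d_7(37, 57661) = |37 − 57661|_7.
d_7(37, 57661) = 1/2401

Step 1 — x − y = 37 − 57661 = -57624. Step 2 — v_7(-57624) = 4 (factor: -57624 = −(7^4 · 24); the sign does not affect v_p). Step 3 — |x − y|_7 = 7^{-4} = 1/2401.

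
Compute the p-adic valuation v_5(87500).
v_5(87500) = 5

v_5(n) is the largest exponent k such that 5^k divides n. Factor out: 87500 = 5^5 · 28. (Sign doesn't affect v_p.) So v_5(87500) = 5.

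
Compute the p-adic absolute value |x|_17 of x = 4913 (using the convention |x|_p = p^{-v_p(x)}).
|4913|_17 = 1/4913

Step 1 — compute v_17(x) by factoring powers of 17 out of the numerator and denominator: v_17(4913) = 3. Step 2 — apply |x|_p = p^{-v_p(x)} = 17^{-3} = 1/4913.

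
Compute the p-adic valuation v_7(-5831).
v_7(-5831) = 3

v_7(n) is the largest exponent k such that 7^k divides n. Factor out: -5831 = -7^3 · 17. (Sign doesn't affect v_p.) So v_7(-5831) = 3.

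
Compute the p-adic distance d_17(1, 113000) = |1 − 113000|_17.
d_17(1, 113000) = 1/4913

Step 1 — x − y = 1 − 113000 = -112999. Step 2 — v_17(-112999) = 3 (factor: -112999 = −(17^3 · 23); the sign does not affect v_p). Step 3 — |x − y|_17 = 17^{-3} = 1/4913.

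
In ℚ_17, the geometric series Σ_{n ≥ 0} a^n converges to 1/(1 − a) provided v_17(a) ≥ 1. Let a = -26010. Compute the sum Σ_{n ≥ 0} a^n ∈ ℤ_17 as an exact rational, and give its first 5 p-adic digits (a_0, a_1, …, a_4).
Σ a^n = 1/(1 − a) = 1/26011;  first 5 digits = (1, 0, 12, 11, 7)

v_17(a) = 2 ≥ 1, so the series converges in ℤ_17 to 1/(1 − a) = 1/(1 − (-26010)) = 1/26011. Expand this rational in ℤ_17: compute digits iteratively via d_i = x_i mod 17, x_{i+1} = (x_i − d_i)/17. The first 5 digits are (1, 0, 12, 11, 7).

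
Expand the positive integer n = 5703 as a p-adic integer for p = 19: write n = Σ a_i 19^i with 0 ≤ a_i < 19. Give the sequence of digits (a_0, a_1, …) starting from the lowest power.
(a_0, a_1, …) = (3, 15, 15)

Repeated division by 19 gives the digits low-to-high: 5703 = 3 + 15·19^1 + 15·19^2. Digit sequence: (3, 15, 15).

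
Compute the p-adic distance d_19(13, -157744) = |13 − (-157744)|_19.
d_19(13, -157744) = 1/6859

Step 1 — x − y = 13 − (-157744) = 157757. Step 2 — v_19(157757) = 3 (factor: 157757 = (19^3 · 23); the sign does not affect v_p). Step 3 — |x − y|_19 = 19^{-3} = 1/6859.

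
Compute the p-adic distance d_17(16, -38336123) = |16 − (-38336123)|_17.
d_17(16, -38336123) = 1/1419857

Step 1 — x − y = 16 − (-38336123) = 38336139. Step 2 — v_17(38336139) = 5 (factor: 38336139 = (17^5 · 27); the sign does not affect v_p). Step 3 — |x − y|_17 = 17^{-5} = 1/1419857.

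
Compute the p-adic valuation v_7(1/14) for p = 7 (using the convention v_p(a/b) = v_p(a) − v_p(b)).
v_7(1/14) = -1

Factor powers of 7 from the numerator and denominator of the reduced fraction: 1 = 7^0 · 1 and 14 = 7^1 · 2. Apply v_p(a/b) = v_p(a) − v_p(b): v_7(1/14) = 0 − 1 = -1.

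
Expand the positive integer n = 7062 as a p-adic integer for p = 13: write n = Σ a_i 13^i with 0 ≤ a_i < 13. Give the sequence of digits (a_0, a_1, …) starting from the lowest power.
(a_0, a_1, …) = (3, 10, 2, 3)

Repeated division by 13 gives the digits low-to-high: 7062 = 3 + 10·13^1 + 2·13^2 + 3·13^3. Digit sequence: (3, 10, 2, 3).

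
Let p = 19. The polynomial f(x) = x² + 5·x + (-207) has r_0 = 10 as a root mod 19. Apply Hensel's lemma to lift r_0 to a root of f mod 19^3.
r_2 = 5976 (mod 6859)

Hensel: r_{i+1} = r_i − f(r_i)·(f′(r_i))^{-1} mod 19^{i+2}, f′(x) = 2x + 5. Iterate:
  r_0 = 10 (mod 19)
  r_1 = 200 (mod 361)
  r_2 = 5976 (mod 6859)
Final: r = 5976 satisfies f(r) ≡ 0 mod 19^3.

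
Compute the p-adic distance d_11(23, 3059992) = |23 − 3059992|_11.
d_11(23, 3059992) = 1/161051

Step 1 — x − y = 23 − 3059992 = -3059969. Step 2 — v_11(-3059969) = 5 (factor: -3059969 = −(11^5 · 19); the sign does not affect v_p). Step 3 — |x − y|_11 = 11^{-5} = 1/161051.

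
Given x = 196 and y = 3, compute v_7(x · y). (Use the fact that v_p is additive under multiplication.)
v_7(588) = 2

v_p(x) = 2 (factor: 196 = 7^2 · 4); v_p(y) = 0 (factor: 3 = 7^0 · 3). Additivity: v_p(xy) = v_p(x) + v_p(y) = 2 + 0 = 2. (Direct check: xy = 588 = 7^2 · (12).)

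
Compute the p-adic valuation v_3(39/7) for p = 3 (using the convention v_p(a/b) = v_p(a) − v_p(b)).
v_3(39/7) = 1

Factor powers of 3 from the numerator and denominator of the reduced fraction: 39 = 3^1 · 13 and 7 = 3^0 · 7. Apply v_p(a/b) = v_p(a) − v_p(b): v_3(39/7) = 1 − 0 = 1.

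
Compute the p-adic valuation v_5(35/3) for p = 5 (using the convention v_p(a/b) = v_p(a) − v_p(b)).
v_5(35/3) = 1

Factor powers of 5 from the numerator and denominator of the reduced fraction: 35 = 5^1 · 7 and 3 = 5^0 · 3. Apply v_p(a/b) = v_p(a) − v_p(b): v_5(35/3) = 1 − 0 = 1.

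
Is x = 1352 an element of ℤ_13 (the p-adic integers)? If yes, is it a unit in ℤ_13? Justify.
x ∈ ℤ_13 but not a unit; v_13(x) = 2 > 0

ℤ_13 = {x ∈ ℚ_13 : v_13(x) ≥ 0} and ℤ_13^× = {x ∈ ℤ_13 : v_13(x) = 0}. Here v_13(1352) = v_13(num) − v_13(den) = 2; compare against these criteria.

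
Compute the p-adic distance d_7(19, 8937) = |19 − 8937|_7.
d_7(19, 8937) = 1/343

Step 1 — x − y = 19 − 8937 = -8918. Step 2 — v_7(-8918) = 3 (factor: -8918 = −(7^3 · 26); the sign does not affect v_p). Step 3 — |x − y|_7 = 7^{-3} = 1/343.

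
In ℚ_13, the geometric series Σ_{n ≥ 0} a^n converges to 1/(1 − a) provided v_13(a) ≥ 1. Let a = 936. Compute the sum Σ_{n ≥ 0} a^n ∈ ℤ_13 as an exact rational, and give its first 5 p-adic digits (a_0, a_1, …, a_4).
Σ a^n = 1/(1 − a) = -1/935;  first 5 digits = (1, 7, 2, 1, 8)

v_13(a) = 1 ≥ 1, so the series converges in ℤ_13 to 1/(1 − a) = 1/(1 − 936) = -1/935. Expand this rational in ℤ_13: compute digits iteratively via d_i = x_i mod 13, x_{i+1} = (x_i − d_i)/13. The first 5 digits are (1, 7, 2, 1, 8).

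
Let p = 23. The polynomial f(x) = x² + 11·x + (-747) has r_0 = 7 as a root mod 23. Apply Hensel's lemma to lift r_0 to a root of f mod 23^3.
r_2 = 4814 (mod 12167)

Hensel: r_{i+1} = r_i − f(r_i)·(f′(r_i))^{-1} mod 23^{i+2}, f′(x) = 2x + 11. Iterate:
  r_0 = 7 (mod 23)
  r_1 = 53 (mod 529)
  r_2 = 4814 (mod 12167)
Final: r = 4814 satisfies f(r) ≡ 0 mod 23^3.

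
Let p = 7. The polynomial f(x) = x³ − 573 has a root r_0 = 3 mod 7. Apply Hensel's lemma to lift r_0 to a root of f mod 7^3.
r_2 = 45 (mod 343)

Hensel: r_{i+1} = r_i − f(r_i)/f′(r_i) mod 7^{i+2}, where f′(x) = 3x². Iterate:
  r_0 = 3 (mod 7)
  r_1 = 45 (mod 49)
  r_2 = 45 (mod 343)
Final: r = 45 with f(r) ≡ 0 mod 7^3.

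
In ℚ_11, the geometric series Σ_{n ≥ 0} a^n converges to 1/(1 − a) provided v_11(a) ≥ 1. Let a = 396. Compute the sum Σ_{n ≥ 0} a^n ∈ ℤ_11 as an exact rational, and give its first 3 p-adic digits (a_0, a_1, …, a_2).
Σ a^n = 1/(1 − a) = -1/395;  first 3 digits = (1, 3, 1)

v_11(a) = 1 ≥ 1, so the series converges in ℤ_11 to 1/(1 − a) = 1/(1 − 396) = -1/395. Expand this rational in ℤ_11: compute digits iteratively via d_i = x_i mod 11, x_{i+1} = (x_i − d_i)/11. The first 3 digits are (1, 3, 1).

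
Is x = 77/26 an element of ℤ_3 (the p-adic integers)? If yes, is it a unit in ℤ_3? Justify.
x ∈ ℤ_3^× (unit); v_3(x) = 0

ℤ_3 = {x ∈ ℚ_3 : v_3(x) ≥ 0} and ℤ_3^× = {x ∈ ℤ_3 : v_3(x) = 0}. Here v_3(77/26) = v_3(num) − v_3(den) = 0; compare against these criteria.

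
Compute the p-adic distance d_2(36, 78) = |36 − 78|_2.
d_2(36, 78) = 1/2

Step 1 — x − y = 36 − 78 = -42. Step 2 — v_2(-42) = 1 (factor: -42 = −(2^1 · 21); the sign does not affect v_p). Step 3 — |x − y|_2 = 2^{-1} = 1/2.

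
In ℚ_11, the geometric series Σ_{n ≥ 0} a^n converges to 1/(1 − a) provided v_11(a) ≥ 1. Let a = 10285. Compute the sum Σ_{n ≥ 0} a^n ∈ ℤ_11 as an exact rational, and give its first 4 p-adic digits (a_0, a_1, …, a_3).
Σ a^n = 1/(1 − a) = -1/10284;  first 4 digits = (1, 0, 8, 7)

v_11(a) = 2 ≥ 1, so the series converges in ℤ_11 to 1/(1 − a) = 1/(1 − 10285) = -1/10284. Expand this rational in ℤ_11: compute digits iteratively via d_i = x_i mod 11, x_{i+1} = (x_i − d_i)/11. The first 4 digits are (1, 0, 8, 7).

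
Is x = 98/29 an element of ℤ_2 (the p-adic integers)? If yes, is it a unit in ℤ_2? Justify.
x ∈ ℤ_2 but not a unit; v_2(x) = 1 > 0

ℤ_2 = {x ∈ ℚ_2 : v_2(x) ≥ 0} and ℤ_2^× = {x ∈ ℤ_2 : v_2(x) = 0}. Here v_2(98/29) = v_2(num) − v_2(den) = 1; compare against these criteria.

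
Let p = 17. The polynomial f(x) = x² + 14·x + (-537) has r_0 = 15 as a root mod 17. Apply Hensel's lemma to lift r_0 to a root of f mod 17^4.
r_3 = 62218 (mod 83521)

Hensel: r_{i+1} = r_i − f(r_i)·(f′(r_i))^{-1} mod 17^{i+2}, f′(x) = 2x + 14. Iterate:
  r_0 = 15 (mod 17)
  r_1 = 83 (mod 289)
  r_2 = 3262 (mod 4913)
  r_3 = 62218 (mod 83521)
Final: r = 62218 satisfies f(r) ≡ 0 mod 17^4.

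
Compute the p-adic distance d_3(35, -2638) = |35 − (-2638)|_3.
d_3(35, -2638) = 1/243

Step 1 — x − y = 35 − (-2638) = 2673. Step 2 — v_3(2673) = 5 (factor: 2673 = (3^5 · 11); the sign does not affect v_p). Step 3 — |x − y|_3 = 3^{-5} = 1/243.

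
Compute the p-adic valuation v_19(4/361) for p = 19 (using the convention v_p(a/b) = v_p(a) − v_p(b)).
v_19(4/361) = -2

Factor powers of 19 from the numerator and denominator of the reduced fraction: 4 = 19^0 · 4 and 361 = 19^2 · 1. Apply v_p(a/b) = v_p(a) − v_p(b): v_19(4/361) = 0 − 2 = -2.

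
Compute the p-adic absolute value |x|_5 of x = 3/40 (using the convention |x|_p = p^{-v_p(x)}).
|3/40|_5 = 5

Step 1 — compute v_5(x) by factoring powers of 5 out of the numerator and denominator: v_5(3/40) = -1. Step 2 — apply |x|_p = p^{-v_p(x)} = 5^{1} = 5.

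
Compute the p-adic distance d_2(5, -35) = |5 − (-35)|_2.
d_2(5, -35) = 1/8

Step 1 — x − y = 5 − (-35) = 40. Step 2 — v_2(40) = 3 (factor: 40 = (2^3 · 5); the sign does not affect v_p). Step 3 — |x − y|_2 = 2^{-3} = 1/8.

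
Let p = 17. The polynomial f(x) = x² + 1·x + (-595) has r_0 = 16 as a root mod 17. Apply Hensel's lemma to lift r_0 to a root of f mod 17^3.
r_2 = 4606 (mod 4913)

Hensel: r_{i+1} = r_i − f(r_i)·(f′(r_i))^{-1} mod 17^{i+2}, f′(x) = 2x + 1. Iterate:
  r_0 = 16 (mod 17)
  r_1 = 271 (mod 289)
  r_2 = 4606 (mod 4913)
Final: r = 4606 satisfies f(r) ≡ 0 mod 17^3.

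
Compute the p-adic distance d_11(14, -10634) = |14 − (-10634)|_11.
d_11(14, -10634) = 1/1331

Step 1 — x − y = 14 − (-10634) = 10648. Step 2 — v_11(10648) = 3 (factor: 10648 = (11^3 · 8); the sign does not affect v_p). Step 3 — |x − y|_11 = 11^{-3} = 1/1331.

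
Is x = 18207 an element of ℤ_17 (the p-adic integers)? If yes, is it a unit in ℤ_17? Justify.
x ∈ ℤ_17 but not a unit; v_17(x) = 2 > 0

ℤ_17 = {x ∈ ℚ_17 : v_17(x) ≥ 0} and ℤ_17^× = {x ∈ ℤ_17 : v_17(x) = 0}. Here v_17(18207) = v_17(num) − v_17(den) = 2; compare against these criteria.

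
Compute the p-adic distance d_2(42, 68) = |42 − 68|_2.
d_2(42, 68) = 1/2

Step 1 — x − y = 42 − 68 = -26. Step 2 — v_2(-26) = 1 (factor: -26 = −(2^1 · 13); the sign does not affect v_p). Step 3 — |x − y|_2 = 2^{-1} = 1/2.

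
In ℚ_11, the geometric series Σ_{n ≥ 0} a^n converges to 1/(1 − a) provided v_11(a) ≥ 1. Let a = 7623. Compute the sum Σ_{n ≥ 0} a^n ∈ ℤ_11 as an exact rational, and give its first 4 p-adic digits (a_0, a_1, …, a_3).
Σ a^n = 1/(1 − a) = -1/7622;  first 4 digits = (1, 0, 8, 5)

v_11(a) = 2 ≥ 1, so the series converges in ℤ_11 to 1/(1 − a) = 1/(1 − 7623) = -1/7622. Expand this rational in ℤ_11: compute digits iteratively via d_i = x_i mod 11, x_{i+1} = (x_i − d_i)/11. The first 4 digits are (1, 0, 8, 5).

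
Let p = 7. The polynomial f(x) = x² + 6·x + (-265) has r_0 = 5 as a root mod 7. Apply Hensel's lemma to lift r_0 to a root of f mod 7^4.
r_3 = 894 (mod 2401)

Hensel: r_{i+1} = r_i − f(r_i)·(f′(r_i))^{-1} mod 7^{i+2}, f′(x) = 2x + 6. Iterate:
  r_0 = 5 (mod 7)
  r_1 = 12 (mod 49)
  r_2 = 208 (mod 343)
  r_3 = 894 (mod 2401)
Final: r = 894 satisfies f(r) ≡ 0 mod 7^4.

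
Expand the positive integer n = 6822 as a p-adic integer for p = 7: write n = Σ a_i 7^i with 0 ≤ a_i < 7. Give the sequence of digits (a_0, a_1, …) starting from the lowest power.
(a_0, a_1, …) = (4, 1, 6, 5, 2)

Repeated division by 7 gives the digits low-to-high: 6822 = 4 + 1·7^1 + 6·7^2 + 5·7^3 + 2·7^4. Digit sequence: (4, 1, 6, 5, 2).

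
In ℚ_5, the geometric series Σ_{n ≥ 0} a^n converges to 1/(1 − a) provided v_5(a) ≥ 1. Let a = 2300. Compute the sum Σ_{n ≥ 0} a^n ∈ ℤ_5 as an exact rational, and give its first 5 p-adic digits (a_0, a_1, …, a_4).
Σ a^n = 1/(1 − a) = -1/2299;  first 5 digits = (1, 0, 2, 3, 2)

v_5(a) = 2 ≥ 1, so the series converges in ℤ_5 to 1/(1 − a) = 1/(1 − 2300) = -1/2299. Expand this rational in ℤ_5: compute digits iteratively via d_i = x_i mod 5, x_{i+1} = (x_i − d_i)/5. The first 5 digits are (1, 0, 2, 3, 2).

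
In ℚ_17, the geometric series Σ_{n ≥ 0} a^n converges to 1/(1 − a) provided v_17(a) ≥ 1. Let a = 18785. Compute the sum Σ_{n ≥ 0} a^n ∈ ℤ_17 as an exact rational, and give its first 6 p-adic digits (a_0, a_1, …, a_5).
Σ a^n = 1/(1 − a) = -1/18784;  first 6 digits = (1, 0, 14, 3, 9, 10)

v_17(a) = 2 ≥ 1, so the series converges in ℤ_17 to 1/(1 − a) = 1/(1 − 18785) = -1/18784. Expand this rational in ℤ_17: compute digits iteratively via d_i = x_i mod 17, x_{i+1} = (x_i − d_i)/17. The first 6 digits are (1, 0, 14, 3, 9, 10).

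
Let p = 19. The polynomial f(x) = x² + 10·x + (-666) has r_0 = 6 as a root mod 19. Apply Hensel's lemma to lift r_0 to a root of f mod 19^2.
r_1 = 196 (mod 361)

Hensel: r_{i+1} = r_i − f(r_i)·(f′(r_i))^{-1} mod 19^{i+2}, f′(x) = 2x + 10. Iterate:
  r_0 = 6 (mod 19)
  r_1 = 196 (mod 361)
Final: r = 196 satisfies f(r) ≡ 0 mod 19^2.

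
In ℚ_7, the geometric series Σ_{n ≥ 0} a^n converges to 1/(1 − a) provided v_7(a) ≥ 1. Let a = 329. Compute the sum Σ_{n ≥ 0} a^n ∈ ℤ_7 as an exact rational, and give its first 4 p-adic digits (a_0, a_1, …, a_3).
Σ a^n = 1/(1 − a) = -1/328;  first 4 digits = (1, 5, 3, 0)

v_7(a) = 1 ≥ 1, so the series converges in ℤ_7 to 1/(1 − a) = 1/(1 − 329) = -1/328. Expand this rational in ℤ_7: compute digits iteratively via d_i = x_i mod 7, x_{i+1} = (x_i − d_i)/7. The first 4 digits are (1, 5, 3, 0).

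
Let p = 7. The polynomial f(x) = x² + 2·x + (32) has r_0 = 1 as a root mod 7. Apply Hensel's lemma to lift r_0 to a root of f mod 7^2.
r_1 = 29 (mod 49)

Hensel: r_{i+1} = r_i − f(r_i)·(f′(r_i))^{-1} mod 7^{i+2}, f′(x) = 2x + 2. Iterate:
  r_0 = 1 (mod 7)
  r_1 = 29 (mod 49)
Final: r = 29 satisfies f(r) ≡ 0 mod 7^2.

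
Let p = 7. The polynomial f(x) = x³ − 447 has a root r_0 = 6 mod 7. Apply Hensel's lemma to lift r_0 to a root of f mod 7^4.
r_3 = 1602 (mod 2401)

Hensel: r_{i+1} = r_i − f(r_i)/f′(r_i) mod 7^{i+2}, where f′(x) = 3x². Iterate:
  r_0 = 6 (mod 7)
  r_1 = 34 (mod 49)
  r_2 = 230 (mod 343)
  r_3 = 1602 (mod 2401)
Final: r = 1602 with f(r) ≡ 0 mod 7^4.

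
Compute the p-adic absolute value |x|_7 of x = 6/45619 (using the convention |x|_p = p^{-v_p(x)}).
|6/45619|_7 = 2401

Step 1 — compute v_7(x) by factoring powers of 7 out of the numerator and denominator: v_7(6/45619) = -4. Step 2 — apply |x|_p = p^{-v_p(x)} = 7^{4} = 2401.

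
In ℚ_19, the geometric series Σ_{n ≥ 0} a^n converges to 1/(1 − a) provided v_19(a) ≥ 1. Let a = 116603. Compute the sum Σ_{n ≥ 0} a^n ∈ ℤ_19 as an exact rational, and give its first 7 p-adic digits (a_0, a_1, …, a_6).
Σ a^n = 1/(1 − a) = -1/116602;  first 7 digits = (1, 0, 0, 17, 0, 0, 4)

v_19(a) = 3 ≥ 1, so the series converges in ℤ_19 to 1/(1 − a) = 1/(1 − 116603) = -1/116602. Expand this rational in ℤ_19: compute digits iteratively via d_i = x_i mod 19, x_{i+1} = (x_i − d_i)/19. The first 7 digits are (1, 0, 0, 17, 0, 0, 4).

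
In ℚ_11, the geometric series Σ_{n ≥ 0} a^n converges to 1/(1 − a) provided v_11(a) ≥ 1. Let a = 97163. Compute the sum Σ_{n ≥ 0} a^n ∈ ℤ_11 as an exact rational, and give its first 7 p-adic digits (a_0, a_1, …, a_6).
Σ a^n = 1/(1 − a) = -1/97162;  first 7 digits = (1, 0, 0, 7, 6, 0, 5)

v_11(a) = 3 ≥ 1, so the series converges in ℤ_11 to 1/(1 − a) = 1/(1 − 97163) = -1/97162. Expand this rational in ℤ_11: compute digits iteratively via d_i = x_i mod 11, x_{i+1} = (x_i − d_i)/11. The first 7 digits are (1, 0, 0, 7, 6, 0, 5).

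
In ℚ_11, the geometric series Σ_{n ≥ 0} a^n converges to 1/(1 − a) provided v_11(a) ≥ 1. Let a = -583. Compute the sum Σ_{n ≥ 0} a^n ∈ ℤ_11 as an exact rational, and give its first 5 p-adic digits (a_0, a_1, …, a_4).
Σ a^n = 1/(1 − a) = 1/584;  first 5 digits = (1, 2, 10, 9, 1)

v_11(a) = 1 ≥ 1, so the series converges in ℤ_11 to 1/(1 − a) = 1/(1 − (-583)) = 1/584. Expand this rational in ℤ_11: compute digits iteratively via d_i = x_i mod 11, x_{i+1} = (x_i − d_i)/11. The first 5 digits are (1, 2, 10, 9, 1).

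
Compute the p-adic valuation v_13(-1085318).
v_13(-1085318) = 4

v_13(n) is the largest exponent k such that 13^k divides n. Factor out: -1085318 = -13^4 · 38. (Sign doesn't affect v_p.) So v_13(-1085318) = 4.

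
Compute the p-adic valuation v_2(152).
v_2(152) = 3

v_2(n) is the largest exponent k such that 2^k divides n. Factor out: 152 = 2^3 · 19. (Sign doesn't affect v_p.) So v_2(152) = 3.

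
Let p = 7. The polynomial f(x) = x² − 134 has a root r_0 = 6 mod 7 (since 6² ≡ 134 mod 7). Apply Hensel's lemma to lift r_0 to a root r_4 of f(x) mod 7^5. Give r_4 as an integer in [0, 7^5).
r_4 = 6817 (mod 16807)

Hensel's recurrence: r_{i+1} = r_i − f(r_i)·(f′(r_i))^{-1} mod 7^{i+2}, with f′(x) = 2x. Iterate:
  r_0 = 6 (mod 7)
  r_1 = 6 (mod 49)
  r_2 = 300 (mod 343)
  r_3 = 2015 (mod 2401)
  r_4 = 6817 (mod 16807)
Final: r_4 = 6817, and one checks f(r_4) ≡ 0 mod 7^5.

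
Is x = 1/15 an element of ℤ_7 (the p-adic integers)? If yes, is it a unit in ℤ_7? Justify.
x ∈ ℤ_7^× (unit); v_7(x) = 0

ℤ_7 = {x ∈ ℚ_7 : v_7(x) ≥ 0} and ℤ_7^× = {x ∈ ℤ_7 : v_7(x) = 0}. Here v_7(1/15) = v_7(num) − v_7(den) = 0; compare against these criteria.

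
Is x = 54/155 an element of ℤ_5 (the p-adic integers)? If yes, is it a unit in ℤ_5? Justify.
x ∉ ℤ_5 (v_5(x) = -1 < 0)

ℤ_5 = {x ∈ ℚ_5 : v_5(x) ≥ 0} and ℤ_5^× = {x ∈ ℤ_5 : v_5(x) = 0}. Here v_5(54/155) = v_5(num) − v_5(den) = -1; compare against these criteria.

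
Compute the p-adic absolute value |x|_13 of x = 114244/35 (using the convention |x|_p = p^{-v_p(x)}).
|114244/35|_13 = 1/28561

Step 1 — compute v_13(x) by factoring powers of 13 out of the numerator and denominator: v_13(114244/35) = 4. Step 2 — apply |x|_p = p^{-v_p(x)} = 13^{-4} = 1/28561.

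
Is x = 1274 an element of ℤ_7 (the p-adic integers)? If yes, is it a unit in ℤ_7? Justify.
x ∈ ℤ_7 but not a unit; v_7(x) = 2 > 0

ℤ_7 = {x ∈ ℚ_7 : v_7(x) ≥ 0} and ℤ_7^× = {x ∈ ℤ_7 : v_7(x) = 0}. Here v_7(1274) = v_7(num) − v_7(den) = 2; compare against these criteria.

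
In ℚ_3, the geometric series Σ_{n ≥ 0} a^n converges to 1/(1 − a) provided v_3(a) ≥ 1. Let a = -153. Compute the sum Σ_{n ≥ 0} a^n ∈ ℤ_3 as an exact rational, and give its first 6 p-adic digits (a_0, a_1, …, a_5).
Σ a^n = 1/(1 − a) = 1/154;  first 6 digits = (1, 0, 1, 0, 2, 2)

v_3(a) = 2 ≥ 1, so the series converges in ℤ_3 to 1/(1 − a) = 1/(1 − (-153)) = 1/154. Expand this rational in ℤ_3: compute digits iteratively via d_i = x_i mod 3, x_{i+1} = (x_i − d_i)/3. The first 6 digits are (1, 0, 1, 0, 2, 2).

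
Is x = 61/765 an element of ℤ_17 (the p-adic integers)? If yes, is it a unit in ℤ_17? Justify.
x ∉ ℤ_17 (v_17(x) = -1 < 0)

ℤ_17 = {x ∈ ℚ_17 : v_17(x) ≥ 0} and ℤ_17^× = {x ∈ ℤ_17 : v_17(x) = 0}. Here v_17(61/765) = v_17(num) − v_17(den) = -1; compare against these criteria.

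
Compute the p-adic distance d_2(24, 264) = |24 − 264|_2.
d_2(24, 264) = 1/16

Step 1 — x − y = 24 − 264 = -240. Step 2 — v_2(-240) = 4 (factor: -240 = −(2^4 · 15); the sign does not affect v_p). Step 3 — |x − y|_2 = 2^{-4} = 1/16.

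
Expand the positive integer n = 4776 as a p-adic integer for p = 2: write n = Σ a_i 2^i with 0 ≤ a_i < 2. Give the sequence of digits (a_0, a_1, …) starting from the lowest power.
(a_0, a_1, …) = (0, 0, 0, 1, 0, 1, 0, 1, 0, 1, 0, 0, 1)

Repeated division by 2 gives the digits low-to-high: 4776 = 1·2^3 + 1·2^5 + 1·2^7 + 1·2^9 + 1·2^12. Digit sequence: (0, 0, 0, 1, 0, 1, 0, 1, 0, 1, 0, 0, 1).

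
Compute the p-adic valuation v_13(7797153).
v_13(7797153) = 5

v_13(n) is the largest exponent k such that 13^k divides n. Factor out: 7797153 = 13^5 · 21. (Sign doesn't affect v_p.) So v_13(7797153) = 5.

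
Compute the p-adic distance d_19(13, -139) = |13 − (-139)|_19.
d_19(13, -139) = 1/19

Step 1 — x − y = 13 − (-139) = 152. Step 2 — v_19(152) = 1 (factor: 152 = (19^1 · 8); the sign does not affect v_p). Step 3 — |x − y|_19 = 19^{-1} = 1/19.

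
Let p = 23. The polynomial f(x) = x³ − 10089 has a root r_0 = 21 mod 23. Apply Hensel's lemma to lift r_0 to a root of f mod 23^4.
r_3 = 95310 (mod 279841)

Hensel: r_{i+1} = r_i − f(r_i)/f′(r_i) mod 23^{i+2}, where f′(x) = 3x². Iterate:
  r_0 = 21 (mod 23)
  r_1 = 90 (mod 529)
  r_2 = 10141 (mod 12167)
  r_3 = 95310 (mod 279841)
Final: r = 95310 with f(r) ≡ 0 mod 23^4.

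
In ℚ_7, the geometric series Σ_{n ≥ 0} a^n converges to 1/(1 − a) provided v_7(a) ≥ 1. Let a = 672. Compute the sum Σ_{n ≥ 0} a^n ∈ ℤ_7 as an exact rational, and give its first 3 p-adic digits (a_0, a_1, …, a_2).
Σ a^n = 1/(1 − a) = -1/671;  first 3 digits = (1, 5, 3)

v_7(a) = 1 ≥ 1, so the series converges in ℤ_7 to 1/(1 − a) = 1/(1 − 672) = -1/671. Expand this rational in ℤ_7: compute digits iteratively via d_i = x_i mod 7, x_{i+1} = (x_i − d_i)/7. The first 3 digits are (1, 5, 3).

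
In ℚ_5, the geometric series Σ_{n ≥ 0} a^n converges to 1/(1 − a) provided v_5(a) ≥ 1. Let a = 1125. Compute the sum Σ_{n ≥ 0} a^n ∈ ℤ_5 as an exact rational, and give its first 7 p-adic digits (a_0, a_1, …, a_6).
Σ a^n = 1/(1 − a) = -1/1124;  first 7 digits = (1, 0, 0, 4, 1, 0, 1)

v_5(a) = 3 ≥ 1, so the series converges in ℤ_5 to 1/(1 − a) = 1/(1 − 1125) = -1/1124. Expand this rational in ℤ_5: compute digits iteratively via d_i = x_i mod 5, x_{i+1} = (x_i − d_i)/5. The first 7 digits are (1, 0, 0, 4, 1, 0, 1).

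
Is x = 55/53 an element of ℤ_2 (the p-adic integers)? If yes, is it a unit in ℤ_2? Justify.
x ∈ ℤ_2^× (unit); v_2(x) = 0

ℤ_2 = {x ∈ ℚ_2 : v_2(x) ≥ 0} and ℤ_2^× = {x ∈ ℤ_2 : v_2(x) = 0}. Here v_2(55/53) = v_2(num) − v_2(den) = 0; compare against these criteria.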